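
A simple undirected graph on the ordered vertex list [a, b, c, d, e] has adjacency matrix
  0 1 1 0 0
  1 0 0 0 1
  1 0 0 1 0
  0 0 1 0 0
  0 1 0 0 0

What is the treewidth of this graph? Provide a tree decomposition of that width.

The largest bag has 2 vertices, giving width 1; this decomposition certifies tw(G) ≤ 1. Any graph with an edge has treewidth ≥ 1, and G has the edge c–a. Hence tw(G) = 1 exactly.

Treewidth 1.
One such decomposition:
Bags: B1 = {a, c}  B2 = {c, d}  B3 = {a, b}  B4 = {b, e}
Tree: B1–B2, B1–B3, B3–B4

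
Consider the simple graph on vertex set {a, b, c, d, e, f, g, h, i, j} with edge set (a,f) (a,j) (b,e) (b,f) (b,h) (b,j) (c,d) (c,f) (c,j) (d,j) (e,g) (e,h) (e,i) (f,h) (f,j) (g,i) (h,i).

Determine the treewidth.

2

A width-2 tree decomposition is:
Bags: B1 = {b, f, h}  B2 = {b, f, j}  B3 = {a, f, j}  B4 = {c, f, j}  B5 = {b, e, h}  B6 = {e, h, i}  B7 = {c, d, j}  B8 = {e, g, i}
Tree: B1–B2, B2–B3, B3–B4, B1–B5, B5–B6, B4–B7, B6–B8
The largest bag has 3 vertices, giving width 2; this decomposition certifies tw(G) ≤ 2. Conversely, {c, d, j} is a clique of size 3, and the vertices of any clique must share a bag in every tree decomposition; so some bag has ≥ 3 vertices and tw(G) ≥ 2. The upper and lower bounds meet at 2, so that is the treewidth.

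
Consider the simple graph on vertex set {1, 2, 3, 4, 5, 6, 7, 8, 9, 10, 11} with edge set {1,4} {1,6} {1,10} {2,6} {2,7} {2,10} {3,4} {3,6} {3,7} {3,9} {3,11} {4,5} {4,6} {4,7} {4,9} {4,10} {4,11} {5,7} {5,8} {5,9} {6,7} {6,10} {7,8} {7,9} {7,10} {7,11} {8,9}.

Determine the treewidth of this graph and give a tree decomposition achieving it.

Treewidth 3.
One optimal decomposition is:
Bags: B1 = {3, 4, 7, 9}  B2 = {3, 4, 6, 7}  B3 = {4, 5, 7, 9}  B4 = {4, 6, 7, 10}  B5 = {2, 6, 7, 10}  B6 = {1, 4, 6, 10}  B7 = {5, 7, 8, 9}  B8 = {3, 4, 7, 11}
Tree: B1–B2, B1–B3, B2–B4, B4–B5, B4–B6, B3–B7, B2–B8

Every bag has size at most 4, so the width is 4 − 1 = 3 and tw(G) ≤ 3. For the lower bound, the 4 vertices {1, 4, 6, 10} are pairwise adjacent, and any tree decomposition puts a clique entirely inside one bag — forcing width ≥ 3. Hence tw(G) = 3 exactly.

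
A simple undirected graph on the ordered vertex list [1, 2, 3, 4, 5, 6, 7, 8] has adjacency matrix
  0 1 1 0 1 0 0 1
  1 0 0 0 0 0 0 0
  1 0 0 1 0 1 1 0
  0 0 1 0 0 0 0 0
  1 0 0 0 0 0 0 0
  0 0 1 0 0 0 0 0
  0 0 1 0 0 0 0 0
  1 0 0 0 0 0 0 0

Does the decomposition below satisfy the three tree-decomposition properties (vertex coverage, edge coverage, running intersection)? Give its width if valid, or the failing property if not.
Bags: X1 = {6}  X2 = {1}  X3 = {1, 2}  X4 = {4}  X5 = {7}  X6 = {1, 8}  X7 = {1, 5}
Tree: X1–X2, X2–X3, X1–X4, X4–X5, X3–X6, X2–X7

A tree decomposition must satisfy three properties: every vertex lies in some bag; for every edge, both endpoints lie together in some bag; and for every vertex, the bags containing it form a connected subtree. Here vertex 3 appears in no bag, so the decomposition is invalid.

No — vertex 3 appears in no bag.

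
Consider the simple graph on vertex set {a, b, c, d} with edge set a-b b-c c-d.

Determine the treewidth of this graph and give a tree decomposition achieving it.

Treewidth 1.
One optimal decomposition is:
Bags: B1 = {a, b}  B2 = {b, c}  B3 = {c, d}
Tree: B1–B2, B2–B3

The largest bag has 2 vertices, giving width 1; this decomposition certifies tw(G) ≤ 1. G has an edge, so its treewidth is at least 1. Hence tw(G) = 1 exactly.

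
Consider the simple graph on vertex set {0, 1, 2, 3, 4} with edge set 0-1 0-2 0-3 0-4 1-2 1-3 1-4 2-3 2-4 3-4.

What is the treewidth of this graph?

A width-4 tree decomposition is:
Bags: B1 = {0, 1, 2, 3, 4}
Tree: (single bag)
With just one bag of size 5, the width is 5 − 1 = 4, so tw(G) ≤ 4. For the lower bound, the 5 vertices {0, 1, 2, 3, 4} are pairwise adjacent, and any tree decomposition puts a clique entirely inside one bag — forcing width ≥ 4. Combining the bounds, tw(G) = 4.

4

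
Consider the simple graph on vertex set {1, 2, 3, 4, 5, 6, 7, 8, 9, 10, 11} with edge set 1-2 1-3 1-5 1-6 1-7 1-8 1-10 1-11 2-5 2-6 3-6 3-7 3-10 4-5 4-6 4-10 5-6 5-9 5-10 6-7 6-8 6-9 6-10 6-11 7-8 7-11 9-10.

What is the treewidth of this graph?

3

A width-3 tree decomposition is:
Bags: B1 = {1, 3, 6, 10}  B2 = {1, 3, 6, 7}  B3 = {1, 6, 7, 8}  B4 = {1, 6, 7, 11}  B5 = {1, 5, 6, 10}  B6 = {5, 6, 9, 10}  B7 = {4, 5, 6, 10}  B8 = {1, 2, 5, 6}
Tree: B1–B2, B2–B3, B3–B4, B1–B5, B5–B6, B6–B7, B5–B8
Every bag has size at most 4, so the width is 4 − 1 = 3 and tw(G) ≤ 3. On the other hand G contains the 4-clique {1, 2, 5, 6}. A clique must lie in a single bag of any decomposition, so no decomposition can have width below 3. Hence tw(G) = 3 exactly.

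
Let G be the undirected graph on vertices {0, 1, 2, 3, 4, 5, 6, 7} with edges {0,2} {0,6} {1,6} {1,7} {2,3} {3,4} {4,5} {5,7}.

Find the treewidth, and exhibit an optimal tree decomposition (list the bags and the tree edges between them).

Each bag holds 3 vertices, so the decomposition has width 2, which upper-bounds the treewidth. For the lower bound, G contains the cycle 1–6–0–2–3–4–5–7–1, so G is not a forest; only forests have treewidth ≤ 1, hence tw(G) ≥ 2. Hence tw(G) = 2 exactly.

Treewidth 2.
One such decomposition:
Bags: B1 = {0, 1, 6}  B2 = {0, 1, 2}  B3 = {1, 2, 3}  B4 = {1, 3, 4}  B5 = {1, 4, 5}  B6 = {1, 5, 7}
Tree: B1–B2, B2–B3, B3–B4, B4–B5, B5–B6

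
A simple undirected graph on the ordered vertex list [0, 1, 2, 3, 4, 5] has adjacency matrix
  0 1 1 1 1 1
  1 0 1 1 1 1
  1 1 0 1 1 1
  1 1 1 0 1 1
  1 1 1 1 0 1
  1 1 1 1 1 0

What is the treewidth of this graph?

A width-5 tree decomposition is:
Bags: B1 = {0, 1, 2, 3, 4, 5}
Tree: (single bag)
With just one bag of size 6, the width is 6 − 1 = 5, so tw(G) ≤ 5. For the lower bound, the 6 vertices {0, 1, 2, 3, 4, 5} are pairwise adjacent, and any tree decomposition puts a clique entirely inside one bag — forcing width ≥ 5. The upper and lower bounds meet at 5, so that is the treewidth.

5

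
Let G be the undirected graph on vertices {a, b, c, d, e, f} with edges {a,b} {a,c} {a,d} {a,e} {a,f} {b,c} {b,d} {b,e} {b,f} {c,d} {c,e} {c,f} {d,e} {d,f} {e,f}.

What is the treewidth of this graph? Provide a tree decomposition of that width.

Treewidth 5.
One such decomposition:
Bags: B1 = {a, b, c, d, e, f}
Tree: (single bag)

With just one bag of size 6, the width is 6 − 1 = 5, so tw(G) ≤ 5. Conversely, {a, b, c, d, e, f} is a clique of size 6, and the vertices of any clique must share a bag in every tree decomposition; so some bag has ≥ 6 vertices and tw(G) ≥ 5. Therefore the treewidth is 5.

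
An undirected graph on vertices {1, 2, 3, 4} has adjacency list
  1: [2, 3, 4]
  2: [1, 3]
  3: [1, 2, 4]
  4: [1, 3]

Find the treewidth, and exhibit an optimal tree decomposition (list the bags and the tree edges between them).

Each bag holds 3 vertices, so the decomposition has width 2, which upper-bounds the treewidth. On the other hand G contains the 3-clique {1, 2, 3}. A clique must lie in a single bag of any decomposition, so no decomposition can have width below 2. Therefore the treewidth is 2.

Treewidth 2.
Bags: B1 = {1, 3, 4}  B2 = {1, 2, 3}
Tree: B1–B2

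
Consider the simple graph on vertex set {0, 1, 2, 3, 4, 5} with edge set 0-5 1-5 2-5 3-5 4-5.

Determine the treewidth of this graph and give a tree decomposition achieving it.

Treewidth 1.
One optimal decomposition is:
Bags: B1 = {1, 5}  B2 = {3, 5}  B3 = {2, 5}  B4 = {0, 5}  B5 = {4, 5}
Tree: B1–B2, B2–B3, B2–B4, B4–B5

Each bag holds 2 vertices, so the decomposition has width 1, which upper-bounds the treewidth. G has an edge, so its treewidth is at least 1. Combining the bounds, tw(G) = 1.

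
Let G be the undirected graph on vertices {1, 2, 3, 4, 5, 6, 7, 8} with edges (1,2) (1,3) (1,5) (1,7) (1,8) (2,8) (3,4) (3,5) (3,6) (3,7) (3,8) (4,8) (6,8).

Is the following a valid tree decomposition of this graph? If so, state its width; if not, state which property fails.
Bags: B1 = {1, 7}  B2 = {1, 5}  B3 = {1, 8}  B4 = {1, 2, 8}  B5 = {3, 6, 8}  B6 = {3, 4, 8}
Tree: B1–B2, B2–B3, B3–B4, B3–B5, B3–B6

A tree decomposition must satisfy three properties: every vertex lies in some bag; for every edge, both endpoints lie together in some bag; and for every vertex, the bags containing it form a connected subtree. Here edge (7,3) lies in no bag, so the decomposition is invalid.

No — edge (7,3) lies in no bag.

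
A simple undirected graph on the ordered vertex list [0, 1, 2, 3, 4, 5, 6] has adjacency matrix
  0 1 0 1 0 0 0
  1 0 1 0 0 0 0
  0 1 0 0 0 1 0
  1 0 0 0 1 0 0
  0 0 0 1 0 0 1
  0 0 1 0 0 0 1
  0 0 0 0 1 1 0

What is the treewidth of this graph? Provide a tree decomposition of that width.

Treewidth 2.
One optimal decomposition is:
Bags: B1 = {0, 3, 4}  B2 = {0, 4, 6}  B3 = {0, 5, 6}  B4 = {0, 2, 5}  B5 = {0, 1, 2}
Tree: B1–B2, B2–B3, B3–B4, B4–B5

Each bag holds 3 vertices, so the decomposition has width 2, which upper-bounds the treewidth. Since 0–3–4–6–5–2–1–0 is a cycle in G, G is not acyclic. Forests are exactly the graphs of treewidth ≤ 1, so tw(G) ≥ 2. Hence tw(G) = 2 exactly.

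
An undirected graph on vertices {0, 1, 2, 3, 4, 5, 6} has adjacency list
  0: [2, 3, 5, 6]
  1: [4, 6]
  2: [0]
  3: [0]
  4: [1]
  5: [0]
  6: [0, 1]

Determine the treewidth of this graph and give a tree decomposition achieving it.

The largest bag has 2 vertices, giving width 1; this decomposition certifies tw(G) ≤ 1. G has an edge, so its treewidth is at least 1. The upper and lower bounds meet at 1, so that is the treewidth.

Treewidth 1.
Bags: B1 = {0, 6}  B2 = {0, 5}  B3 = {0, 2}  B4 = {0, 3}  B5 = {1, 6}  B6 = {1, 4}
Tree: B1–B2, B2–B3, B3–B4, B1–B5, B5–B6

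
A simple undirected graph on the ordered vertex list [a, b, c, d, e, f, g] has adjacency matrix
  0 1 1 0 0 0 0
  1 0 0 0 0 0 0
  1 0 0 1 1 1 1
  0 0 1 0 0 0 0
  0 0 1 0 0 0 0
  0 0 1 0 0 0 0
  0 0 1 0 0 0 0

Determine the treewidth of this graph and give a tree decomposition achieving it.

Treewidth 1.
One optimal decomposition is:
Bags: B1 = {c, g}  B2 = {a, c}  B3 = {c, d}  B4 = {c, f}  B5 = {c, e}  B6 = {a, b}
Tree: B1–B2, B1–B3, B3–B4, B3–B5, B2–B6

Each bag holds 2 vertices, so the decomposition has width 1, which upper-bounds the treewidth. G has an edge, so its treewidth is at least 1. The upper and lower bounds meet at 1, so that is the treewidth.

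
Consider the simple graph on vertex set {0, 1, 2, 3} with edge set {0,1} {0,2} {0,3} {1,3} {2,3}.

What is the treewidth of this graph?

A width-2 tree decomposition is:
Bags: B1 = {0, 1, 3}  B2 = {0, 2, 3}
Tree: B1–B2
The largest bag has 3 vertices, giving width 2; this decomposition certifies tw(G) ≤ 2. On the other hand G contains the 3-clique {0, 1, 3}. A clique must lie in a single bag of any decomposition, so no decomposition can have width below 2. Combining the bounds, tw(G) = 2.

2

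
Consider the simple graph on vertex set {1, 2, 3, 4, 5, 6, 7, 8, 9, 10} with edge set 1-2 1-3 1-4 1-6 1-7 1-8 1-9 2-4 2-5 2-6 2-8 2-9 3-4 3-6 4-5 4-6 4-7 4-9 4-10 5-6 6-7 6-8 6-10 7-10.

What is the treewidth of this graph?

3

A width-3 tree decomposition is:
Bags: B1 = {1, 2, 4, 9}  B2 = {1, 2, 4, 6}  B3 = {1, 3, 4, 6}  B4 = {1, 2, 6, 8}  B5 = {1, 4, 6, 7}  B6 = {2, 4, 5, 6}  B7 = {4, 6, 7, 10}
Tree: B1–B2, B2–B3, B2–B4, B2–B5, B2–B6, B5–B7
The largest bag has 4 vertices, giving width 3; this decomposition certifies tw(G) ≤ 3. For the lower bound, the 4 vertices {1, 2, 6, 8} are pairwise adjacent, and any tree decomposition puts a clique entirely inside one bag — forcing width ≥ 3. Hence tw(G) = 3 exactly.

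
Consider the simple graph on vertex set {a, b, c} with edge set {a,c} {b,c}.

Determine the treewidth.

1

A width-1 tree decomposition is:
Bags: B1 = {a, c}  B2 = {b, c}
Tree: B1–B2
Each bag holds 2 vertices, so the decomposition has width 1, which upper-bounds the treewidth. G has an edge, so its treewidth is at least 1. The upper and lower bounds meet at 1, so that is the treewidth.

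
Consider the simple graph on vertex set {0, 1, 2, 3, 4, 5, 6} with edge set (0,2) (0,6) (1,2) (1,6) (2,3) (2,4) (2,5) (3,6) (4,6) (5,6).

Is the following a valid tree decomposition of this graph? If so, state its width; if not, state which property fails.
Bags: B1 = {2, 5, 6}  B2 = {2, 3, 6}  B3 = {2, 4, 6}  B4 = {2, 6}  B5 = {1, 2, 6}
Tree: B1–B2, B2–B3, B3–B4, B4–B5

No — vertex 0 appears in no bag.

A tree decomposition must satisfy three properties: every vertex lies in some bag; for every edge, both endpoints lie together in some bag; and for every vertex, the bags containing it form a connected subtree. Here vertex 0 appears in no bag, so the decomposition is invalid.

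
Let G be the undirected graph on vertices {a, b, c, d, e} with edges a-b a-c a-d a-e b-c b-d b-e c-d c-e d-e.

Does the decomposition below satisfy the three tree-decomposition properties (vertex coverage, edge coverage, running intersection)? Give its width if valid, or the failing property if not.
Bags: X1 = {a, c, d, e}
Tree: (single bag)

No — vertex b appears in no bag.

A tree decomposition must satisfy three properties: every vertex lies in some bag; for every edge, both endpoints lie together in some bag; and for every vertex, the bags containing it form a connected subtree. Here vertex b appears in no bag, so the decomposition is invalid.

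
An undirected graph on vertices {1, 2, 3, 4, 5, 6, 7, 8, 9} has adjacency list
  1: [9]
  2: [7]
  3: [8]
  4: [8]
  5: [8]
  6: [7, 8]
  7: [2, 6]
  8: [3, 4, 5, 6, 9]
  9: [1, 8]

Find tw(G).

A width-1 tree decomposition is:
Bags: B1 = {1, 9}  B2 = {8, 9}  B3 = {3, 8}  B4 = {6, 8}  B5 = {5, 8}  B6 = {6, 7}  B7 = {4, 8}  B8 = {2, 7}
Tree: B1–B2, B2–B3, B2–B4, B2–B5, B4–B6, B4–B7, B6–B8
The largest bag has 2 vertices, giving width 1; this decomposition certifies tw(G) ≤ 1. Any graph with an edge has treewidth ≥ 1, and G has the edge 1–9. Combining the bounds, tw(G) = 1.

1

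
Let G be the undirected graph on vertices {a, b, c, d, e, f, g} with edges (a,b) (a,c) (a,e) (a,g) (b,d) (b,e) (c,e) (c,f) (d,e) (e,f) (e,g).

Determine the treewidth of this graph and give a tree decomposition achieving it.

Treewidth 2.
One optimal decomposition is:
Bags: B1 = {a, e, g}  B2 = {a, b, e}  B3 = {a, c, e}  B4 = {b, d, e}  B5 = {c, e, f}
Tree: B1–B2, B2–B3, B2–B4, B3–B5

The largest bag has 3 vertices, giving width 2; this decomposition certifies tw(G) ≤ 2. Conversely, {b, d, e} is a clique of size 3, and the vertices of any clique must share a bag in every tree decomposition; so some bag has ≥ 3 vertices and tw(G) ≥ 2. Combining the bounds, tw(G) = 2.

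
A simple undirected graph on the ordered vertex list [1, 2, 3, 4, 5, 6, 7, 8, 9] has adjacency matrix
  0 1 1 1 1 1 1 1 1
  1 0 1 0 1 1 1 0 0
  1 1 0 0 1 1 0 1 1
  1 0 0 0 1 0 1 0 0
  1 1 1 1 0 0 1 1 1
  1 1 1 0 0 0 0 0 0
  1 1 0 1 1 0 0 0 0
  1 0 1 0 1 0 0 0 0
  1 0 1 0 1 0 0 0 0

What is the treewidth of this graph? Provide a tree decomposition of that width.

Each bag holds 4 vertices, so the decomposition has width 3, which upper-bounds the treewidth. Conversely, {1, 3, 5, 8} is a clique of size 4, and the vertices of any clique must share a bag in every tree decomposition; so some bag has ≥ 4 vertices and tw(G) ≥ 3. Combining the bounds, tw(G) = 3.

Treewidth 3.
One optimal decomposition is:
Bags: B1 = {1, 2, 5, 7}  B2 = {1, 2, 3, 5}  B3 = {1, 4, 5, 7}  B4 = {1, 2, 3, 6}  B5 = {1, 3, 5, 9}  B6 = {1, 3, 5, 8}
Tree: B1–B2, B1–B3, B2–B4, B2–B5, B5–B6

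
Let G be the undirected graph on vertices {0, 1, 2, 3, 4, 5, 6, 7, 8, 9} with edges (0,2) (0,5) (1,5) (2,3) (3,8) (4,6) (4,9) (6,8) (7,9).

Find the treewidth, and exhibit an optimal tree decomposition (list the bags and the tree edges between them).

Treewidth 1.
Bags: B1 = {7, 9}  B2 = {4, 9}  B3 = {4, 6}  B4 = {6, 8}  B5 = {3, 8}  B6 = {2, 3}  B7 = {0, 2}  B8 = {0, 5}  B9 = {1, 5}
Tree: B1–B2, B2–B3, B3–B4, B4–B5, B5–B6, B6–B7, B7–B8, B8–B9

Each bag holds 2 vertices, so the decomposition has width 1, which upper-bounds the treewidth. G has an edge, so its treewidth is at least 1. Hence tw(G) = 1 exactly.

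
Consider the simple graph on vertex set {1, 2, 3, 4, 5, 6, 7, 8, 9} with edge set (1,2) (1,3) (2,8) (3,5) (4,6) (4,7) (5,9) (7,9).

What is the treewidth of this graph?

1

A width-1 tree decomposition is:
Bags: B1 = {4, 6}  B2 = {4, 7}  B3 = {7, 9}  B4 = {5, 9}  B5 = {3, 5}  B6 = {1, 3}  B7 = {1, 2}  B8 = {2, 8}
Tree: B1–B2, B2–B3, B3–B4, B4–B5, B5–B6, B6–B7, B7–B8
Every bag has size at most 2, so the width is 2 − 1 = 1 and tw(G) ≤ 1. Any graph with an edge has treewidth ≥ 1, and G has the edge 6–4. Therefore the treewidth is 1.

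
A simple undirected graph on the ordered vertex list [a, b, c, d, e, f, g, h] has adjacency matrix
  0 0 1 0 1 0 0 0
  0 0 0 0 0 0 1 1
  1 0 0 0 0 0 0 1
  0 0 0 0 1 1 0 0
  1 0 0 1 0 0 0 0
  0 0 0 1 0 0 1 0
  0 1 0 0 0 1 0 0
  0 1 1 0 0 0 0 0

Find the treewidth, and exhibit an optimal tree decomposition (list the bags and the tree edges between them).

The largest bag has 3 vertices, giving width 2; this decomposition certifies tw(G) ≤ 2. Since g–b–h–c–a–e–d–f–g is a cycle in G, G is not acyclic. Forests are exactly the graphs of treewidth ≤ 1, so tw(G) ≥ 2. Hence tw(G) = 2 exactly.

Treewidth 2.
One such decomposition:
Bags: B1 = {b, g, h}  B2 = {c, g, h}  B3 = {a, c, g}  B4 = {a, e, g}  B5 = {d, e, g}  B6 = {d, f, g}
Tree: B1–B2, B2–B3, B3–B4, B4–B5, B5–B6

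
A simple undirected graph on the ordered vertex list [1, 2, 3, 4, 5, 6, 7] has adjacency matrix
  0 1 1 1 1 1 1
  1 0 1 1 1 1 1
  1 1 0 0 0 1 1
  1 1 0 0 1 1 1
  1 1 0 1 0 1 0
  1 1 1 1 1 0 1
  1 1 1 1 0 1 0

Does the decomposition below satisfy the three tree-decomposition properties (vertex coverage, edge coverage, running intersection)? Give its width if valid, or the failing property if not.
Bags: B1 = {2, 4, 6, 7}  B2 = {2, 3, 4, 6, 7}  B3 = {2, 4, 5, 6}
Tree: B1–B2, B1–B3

A tree decomposition must satisfy three properties: every vertex lies in some bag; for every edge, both endpoints lie together in some bag; and for every vertex, the bags containing it form a connected subtree. Here vertex 1 appears in no bag, so the decomposition is invalid.

No — vertex 1 appears in no bag.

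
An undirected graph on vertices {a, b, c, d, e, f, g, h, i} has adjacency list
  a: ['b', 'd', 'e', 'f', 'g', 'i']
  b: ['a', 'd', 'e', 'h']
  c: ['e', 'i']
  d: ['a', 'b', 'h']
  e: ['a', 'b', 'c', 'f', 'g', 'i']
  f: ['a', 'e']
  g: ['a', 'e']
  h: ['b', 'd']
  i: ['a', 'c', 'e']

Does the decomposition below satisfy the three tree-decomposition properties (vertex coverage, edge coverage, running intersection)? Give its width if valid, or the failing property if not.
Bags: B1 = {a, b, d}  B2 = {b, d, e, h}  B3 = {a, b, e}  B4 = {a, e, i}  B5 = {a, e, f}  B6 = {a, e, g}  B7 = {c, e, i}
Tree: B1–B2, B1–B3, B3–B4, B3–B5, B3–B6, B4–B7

No — bags containing vertex e are not connected in the tree.

A tree decomposition must satisfy three properties: every vertex lies in some bag; for every edge, both endpoints lie together in some bag; and for every vertex, the bags containing it form a connected subtree. Here bags containing vertex e are not connected in the tree, so the decomposition is invalid.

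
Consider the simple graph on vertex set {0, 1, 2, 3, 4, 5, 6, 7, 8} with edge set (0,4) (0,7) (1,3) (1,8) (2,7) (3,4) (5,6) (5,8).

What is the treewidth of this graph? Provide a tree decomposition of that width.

The largest bag has 2 vertices, giving width 1; this decomposition certifies tw(G) ≤ 1. G has an edge, so its treewidth is at least 1. Therefore the treewidth is 1.

Treewidth 1.
One optimal decomposition is:
Bags: B1 = {2, 7}  B2 = {0, 7}  B3 = {0, 4}  B4 = {3, 4}  B5 = {1, 3}  B6 = {1, 8}  B7 = {5, 8}  B8 = {5, 6}
Tree: B1–B2, B2–B3, B3–B4, B4–B5, B5–B6, B6–B7, B7–B8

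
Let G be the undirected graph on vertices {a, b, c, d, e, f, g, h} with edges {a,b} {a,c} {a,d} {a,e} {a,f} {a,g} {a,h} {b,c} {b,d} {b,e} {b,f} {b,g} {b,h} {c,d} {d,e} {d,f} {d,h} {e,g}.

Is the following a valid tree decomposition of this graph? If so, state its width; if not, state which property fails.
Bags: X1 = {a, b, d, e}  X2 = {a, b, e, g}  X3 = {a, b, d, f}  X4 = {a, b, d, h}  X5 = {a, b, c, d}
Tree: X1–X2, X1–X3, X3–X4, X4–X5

Vertex coverage: the bags together contain {a, b, c, d, e, f, g, h}, the full vertex set. Edge coverage: each edge of G has both endpoints in at least one bag. Running intersection: for every vertex, the bags containing it form a connected subtree. All three properties hold, so this is a valid tree decomposition of width max|bag| − 1 = 3, and hence tw(G) ≤ 3.

Yes; width 3.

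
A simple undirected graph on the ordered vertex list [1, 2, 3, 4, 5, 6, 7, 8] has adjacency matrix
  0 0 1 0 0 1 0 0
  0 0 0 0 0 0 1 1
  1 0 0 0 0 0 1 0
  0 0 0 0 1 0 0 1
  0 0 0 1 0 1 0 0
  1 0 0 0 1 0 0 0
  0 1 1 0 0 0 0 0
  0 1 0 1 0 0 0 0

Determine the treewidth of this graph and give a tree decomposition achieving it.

The largest bag has 3 vertices, giving width 2; this decomposition certifies tw(G) ≤ 2. For the lower bound, G contains the cycle 1–6–5–4–8–2–7–3–1, so G is not a forest; only forests have treewidth ≤ 1, hence tw(G) ≥ 2. Combining the bounds, tw(G) = 2.

Treewidth 2.
One such decomposition:
Bags: B1 = {1, 5, 6}  B2 = {1, 4, 5}  B3 = {1, 4, 8}  B4 = {1, 2, 8}  B5 = {1, 2, 7}  B6 = {1, 3, 7}
Tree: B1–B2, B2–B3, B3–B4, B4–B5, B5–B6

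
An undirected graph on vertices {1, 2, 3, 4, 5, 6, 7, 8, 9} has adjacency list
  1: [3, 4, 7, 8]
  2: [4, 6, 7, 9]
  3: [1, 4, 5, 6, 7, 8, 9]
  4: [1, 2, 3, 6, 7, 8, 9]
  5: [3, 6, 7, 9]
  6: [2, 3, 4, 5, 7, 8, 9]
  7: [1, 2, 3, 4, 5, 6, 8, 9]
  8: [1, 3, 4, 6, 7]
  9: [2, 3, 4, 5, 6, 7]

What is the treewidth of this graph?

4

A width-4 tree decomposition is:
Bags: B1 = {3, 4, 6, 7, 9}  B2 = {2, 4, 6, 7, 9}  B3 = {3, 5, 6, 7, 9}  B4 = {3, 4, 6, 7, 8}  B5 = {1, 3, 4, 7, 8}
Tree: B1–B2, B1–B3, B1–B4, B4–B5
Each bag holds 5 vertices, so the decomposition has width 4, which upper-bounds the treewidth. For the lower bound, the 5 vertices {2, 4, 6, 7, 9} are pairwise adjacent, and any tree decomposition puts a clique entirely inside one bag — forcing width ≥ 4. Therefore the treewidth is 4.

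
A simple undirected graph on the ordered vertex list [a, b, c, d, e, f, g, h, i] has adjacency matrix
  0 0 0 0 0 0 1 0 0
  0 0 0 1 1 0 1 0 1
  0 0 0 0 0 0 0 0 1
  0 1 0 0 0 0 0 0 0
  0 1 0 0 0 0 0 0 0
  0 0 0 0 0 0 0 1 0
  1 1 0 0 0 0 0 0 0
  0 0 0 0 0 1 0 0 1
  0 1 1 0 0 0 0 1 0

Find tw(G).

1

A width-1 tree decomposition is:
Bags: B1 = {b, g}  B2 = {b, i}  B3 = {a, g}  B4 = {h, i}  B5 = {f, h}  B6 = {b, e}  B7 = {c, i}  B8 = {b, d}
Tree: B1–B2, B1–B3, B2–B4, B4–B5, B1–B6, B2–B7, B2–B8
Each bag holds 2 vertices, so the decomposition has width 1, which upper-bounds the treewidth. Any graph with an edge has treewidth ≥ 1, and G has the edge b–g. The upper and lower bounds meet at 1, so that is the treewidth.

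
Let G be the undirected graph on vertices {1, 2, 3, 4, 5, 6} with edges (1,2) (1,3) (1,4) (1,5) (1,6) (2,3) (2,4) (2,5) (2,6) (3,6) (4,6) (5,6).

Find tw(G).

3

A width-3 tree decomposition is:
Bags: B1 = {1, 2, 5, 6}  B2 = {1, 2, 4, 6}  B3 = {1, 2, 3, 6}
Tree: B1–B2, B2–B3
Every bag has size at most 4, so the width is 4 − 1 = 3 and tw(G) ≤ 3. For the lower bound, the 4 vertices {1, 2, 3, 6} are pairwise adjacent, and any tree decomposition puts a clique entirely inside one bag — forcing width ≥ 3. Hence tw(G) = 3 exactly.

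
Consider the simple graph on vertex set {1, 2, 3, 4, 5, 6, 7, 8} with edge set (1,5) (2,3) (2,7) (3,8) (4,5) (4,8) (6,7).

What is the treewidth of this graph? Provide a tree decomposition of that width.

Treewidth 1.
Bags: B1 = {6, 7}  B2 = {2, 7}  B3 = {2, 3}  B4 = {3, 8}  B5 = {4, 8}  B6 = {4, 5}  B7 = {1, 5}
Tree: B1–B2, B2–B3, B3–B4, B4–B5, B5–B6, B6–B7

Every bag has size at most 2, so the width is 2 − 1 = 1 and tw(G) ≤ 1. G has an edge, so its treewidth is at least 1. Combining the bounds, tw(G) = 1.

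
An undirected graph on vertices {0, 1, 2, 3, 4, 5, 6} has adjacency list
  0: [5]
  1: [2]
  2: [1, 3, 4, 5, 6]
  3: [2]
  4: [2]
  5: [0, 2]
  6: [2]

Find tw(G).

1

A width-1 tree decomposition is:
Bags: B1 = {2, 3}  B2 = {2, 5}  B3 = {2, 6}  B4 = {1, 2}  B5 = {2, 4}  B6 = {0, 5}
Tree: B1–B2, B1–B3, B1–B4, B2–B5, B2–B6
Each bag holds 2 vertices, so the decomposition has width 1, which upper-bounds the treewidth. Any graph with an edge has treewidth ≥ 1, and G has the edge 3–2. Combining the bounds, tw(G) = 1.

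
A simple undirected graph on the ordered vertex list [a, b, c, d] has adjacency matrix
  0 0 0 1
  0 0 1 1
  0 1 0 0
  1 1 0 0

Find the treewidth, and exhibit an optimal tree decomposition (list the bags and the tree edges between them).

Treewidth 1.
Bags: B1 = {a, d}  B2 = {b, d}  B3 = {b, c}
Tree: B1–B2, B2–B3

The largest bag has 2 vertices, giving width 1; this decomposition certifies tw(G) ≤ 1. Since G has at least one edge (e.g. a–d), it is not an edgeless graph, so tw(G) ≥ 1. Combining the bounds, tw(G) = 1.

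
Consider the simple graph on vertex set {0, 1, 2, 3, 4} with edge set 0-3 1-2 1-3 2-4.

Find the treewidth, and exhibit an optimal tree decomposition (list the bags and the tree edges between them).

Each bag holds 2 vertices, so the decomposition has width 1, which upper-bounds the treewidth. Any graph with an edge has treewidth ≥ 1, and G has the edge 0–3. Hence tw(G) = 1 exactly.

Treewidth 1.
Bags: B1 = {0, 3}  B2 = {1, 3}  B3 = {1, 2}  B4 = {2, 4}
Tree: B1–B2, B2–B3, B3–B4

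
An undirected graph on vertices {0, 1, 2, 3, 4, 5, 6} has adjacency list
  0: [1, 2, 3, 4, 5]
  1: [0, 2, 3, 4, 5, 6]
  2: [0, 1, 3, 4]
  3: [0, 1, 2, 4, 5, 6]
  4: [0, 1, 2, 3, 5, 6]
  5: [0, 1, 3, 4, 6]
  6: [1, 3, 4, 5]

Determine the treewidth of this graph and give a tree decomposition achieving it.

Treewidth 4.
One such decomposition:
Bags: B1 = {0, 1, 2, 3, 4}  B2 = {0, 1, 3, 4, 5}  B3 = {1, 3, 4, 5, 6}
Tree: B1–B2, B2–B3

Each bag holds 5 vertices, so the decomposition has width 4, which upper-bounds the treewidth. On the other hand G contains the 5-clique {0, 1, 2, 3, 4}. A clique must lie in a single bag of any decomposition, so no decomposition can have width below 4. The upper and lower bounds meet at 4, so that is the treewidth.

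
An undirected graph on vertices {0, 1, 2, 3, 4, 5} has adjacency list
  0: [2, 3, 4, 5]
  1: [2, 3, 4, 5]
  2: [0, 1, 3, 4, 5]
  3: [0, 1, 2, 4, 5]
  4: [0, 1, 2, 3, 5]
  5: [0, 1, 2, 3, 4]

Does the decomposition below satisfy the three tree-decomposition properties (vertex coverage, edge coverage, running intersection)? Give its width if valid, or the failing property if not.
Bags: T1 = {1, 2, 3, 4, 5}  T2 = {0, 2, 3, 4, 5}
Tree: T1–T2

Vertex coverage: the bags together contain {0, 1, 2, 3, 4, 5}, the full vertex set. Edge coverage: each edge of G has both endpoints in at least one bag. Running intersection: for every vertex, the bags containing it form a connected subtree. All three properties hold, so this is a valid tree decomposition of width max|bag| − 1 = 4, and hence tw(G) ≤ 4.

Yes; width 4.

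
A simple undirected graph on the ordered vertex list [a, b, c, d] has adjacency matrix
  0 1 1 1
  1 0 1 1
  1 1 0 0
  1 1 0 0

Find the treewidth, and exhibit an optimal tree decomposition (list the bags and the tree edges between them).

Treewidth 2.
One such decomposition:
Bags: B1 = {a, b, c}  B2 = {a, b, d}
Tree: B1–B2

Each bag holds 3 vertices, so the decomposition has width 2, which upper-bounds the treewidth. For the lower bound, the 3 vertices {a, b, d} are pairwise adjacent, and any tree decomposition puts a clique entirely inside one bag — forcing width ≥ 2. Hence tw(G) = 2 exactly.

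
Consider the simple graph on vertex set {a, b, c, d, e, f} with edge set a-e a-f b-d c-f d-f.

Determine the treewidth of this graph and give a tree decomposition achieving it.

Each bag holds 2 vertices, so the decomposition has width 1, which upper-bounds the treewidth. Any graph with an edge has treewidth ≥ 1, and G has the edge f–a. The upper and lower bounds meet at 1, so that is the treewidth.

Treewidth 1.
One optimal decomposition is:
Bags: B1 = {a, f}  B2 = {a, e}  B3 = {d, f}  B4 = {b, d}  B5 = {c, f}
Tree: B1–B2, B1–B3, B3–B4, B1–B5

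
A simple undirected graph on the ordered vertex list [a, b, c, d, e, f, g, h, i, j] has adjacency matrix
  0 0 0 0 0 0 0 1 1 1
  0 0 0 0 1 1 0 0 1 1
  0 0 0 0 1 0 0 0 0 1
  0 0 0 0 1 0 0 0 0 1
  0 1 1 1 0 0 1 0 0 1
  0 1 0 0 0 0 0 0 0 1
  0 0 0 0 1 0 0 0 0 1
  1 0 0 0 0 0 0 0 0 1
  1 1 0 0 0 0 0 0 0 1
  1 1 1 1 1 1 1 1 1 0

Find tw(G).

2

A width-2 tree decomposition is:
Bags: B1 = {b, e, j}  B2 = {e, g, j}  B3 = {b, f, j}  B4 = {d, e, j}  B5 = {b, i, j}  B6 = {c, e, j}  B7 = {a, i, j}  B8 = {a, h, j}
Tree: B1–B2, B1–B3, B1–B4, B3–B5, B2–B6, B5–B7, B7–B8
Each bag holds 3 vertices, so the decomposition has width 2, which upper-bounds the treewidth. On the other hand G contains the 3-clique {b, f, j}. A clique must lie in a single bag of any decomposition, so no decomposition can have width below 2. Therefore the treewidth is 2.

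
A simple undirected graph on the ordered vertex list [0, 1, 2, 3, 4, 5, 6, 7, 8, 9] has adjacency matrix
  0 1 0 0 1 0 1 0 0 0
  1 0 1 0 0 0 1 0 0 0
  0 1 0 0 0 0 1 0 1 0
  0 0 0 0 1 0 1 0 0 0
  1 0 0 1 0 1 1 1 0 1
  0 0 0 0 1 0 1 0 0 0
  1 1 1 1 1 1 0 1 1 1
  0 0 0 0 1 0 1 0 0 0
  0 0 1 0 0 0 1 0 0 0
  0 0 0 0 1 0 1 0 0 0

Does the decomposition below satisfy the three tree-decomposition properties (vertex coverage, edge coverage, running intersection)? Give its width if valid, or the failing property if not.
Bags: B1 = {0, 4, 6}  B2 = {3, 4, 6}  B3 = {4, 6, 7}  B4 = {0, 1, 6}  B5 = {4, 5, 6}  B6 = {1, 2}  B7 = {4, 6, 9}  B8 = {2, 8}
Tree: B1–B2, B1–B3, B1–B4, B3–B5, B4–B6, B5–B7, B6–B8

No — edge (6,2) lies in no bag.

A tree decomposition must satisfy three properties: every vertex lies in some bag; for every edge, both endpoints lie together in some bag; and for every vertex, the bags containing it form a connected subtree. Here edge (6,2) lies in no bag, so the decomposition is invalid.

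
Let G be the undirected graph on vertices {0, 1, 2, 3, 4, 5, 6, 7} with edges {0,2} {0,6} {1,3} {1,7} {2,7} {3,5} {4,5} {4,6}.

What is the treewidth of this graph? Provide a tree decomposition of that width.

Each bag holds 3 vertices, so the decomposition has width 2, which upper-bounds the treewidth. The edges 5–3–1–7–2–0–6–4–5 form a cycle, so G is not a tree and its treewidth is at least 2. Combining the bounds, tw(G) = 2.

Treewidth 2.
One such decomposition:
Bags: B1 = {1, 3, 5}  B2 = {1, 5, 7}  B3 = {2, 5, 7}  B4 = {0, 2, 5}  B5 = {0, 5, 6}  B6 = {4, 5, 6}
Tree: B1–B2, B2–B3, B3–B4, B4–B5, B5–B6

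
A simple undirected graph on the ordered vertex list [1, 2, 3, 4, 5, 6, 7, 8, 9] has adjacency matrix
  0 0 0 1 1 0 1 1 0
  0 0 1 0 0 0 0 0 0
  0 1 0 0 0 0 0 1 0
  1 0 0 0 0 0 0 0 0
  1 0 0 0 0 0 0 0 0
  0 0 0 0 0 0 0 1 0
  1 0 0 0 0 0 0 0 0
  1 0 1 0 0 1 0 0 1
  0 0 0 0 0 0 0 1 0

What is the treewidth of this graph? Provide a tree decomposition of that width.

The largest bag has 2 vertices, giving width 1; this decomposition certifies tw(G) ≤ 1. Any graph with an edge has treewidth ≥ 1, and G has the edge 8–9. Combining the bounds, tw(G) = 1.

Treewidth 1.
One optimal decomposition is:
Bags: B1 = {8, 9}  B2 = {3, 8}  B3 = {1, 8}  B4 = {1, 4}  B5 = {1, 5}  B6 = {2, 3}  B7 = {6, 8}  B8 = {1, 7}
Tree: B1–B2, B2–B3, B3–B4, B3–B5, B2–B6, B1–B7, B5–B8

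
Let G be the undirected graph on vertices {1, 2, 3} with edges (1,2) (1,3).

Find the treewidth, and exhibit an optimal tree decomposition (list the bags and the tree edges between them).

The largest bag has 2 vertices, giving width 1; this decomposition certifies tw(G) ≤ 1. G has an edge, so its treewidth is at least 1. Hence tw(G) = 1 exactly.

Treewidth 1.
One optimal decomposition is:
Bags: B1 = {1, 2}  B2 = {1, 3}
Tree: B1–B2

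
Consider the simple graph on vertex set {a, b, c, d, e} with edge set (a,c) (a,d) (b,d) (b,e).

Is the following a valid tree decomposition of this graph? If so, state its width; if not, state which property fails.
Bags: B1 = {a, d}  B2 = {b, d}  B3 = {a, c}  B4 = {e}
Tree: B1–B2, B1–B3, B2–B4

No — edge (b,e) lies in no bag.

A tree decomposition must satisfy three properties: every vertex lies in some bag; for every edge, both endpoints lie together in some bag; and for every vertex, the bags containing it form a connected subtree. Here edge (b,e) lies in no bag, so the decomposition is invalid.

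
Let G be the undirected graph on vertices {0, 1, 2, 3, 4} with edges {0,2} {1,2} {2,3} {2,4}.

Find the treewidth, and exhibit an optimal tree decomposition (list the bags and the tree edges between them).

Treewidth 1.
One such decomposition:
Bags: B1 = {1, 2}  B2 = {2, 3}  B3 = {2, 4}  B4 = {0, 2}
Tree: B1–B2, B1–B3, B3–B4

Each bag holds 2 vertices, so the decomposition has width 1, which upper-bounds the treewidth. Since G has at least one edge (e.g. 2–1), it is not an edgeless graph, so tw(G) ≥ 1. Hence tw(G) = 1 exactly.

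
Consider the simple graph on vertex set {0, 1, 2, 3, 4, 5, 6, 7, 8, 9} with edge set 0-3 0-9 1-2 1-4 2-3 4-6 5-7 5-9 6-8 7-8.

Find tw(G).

A width-2 tree decomposition is:
Bags: B1 = {5, 7, 9}  B2 = {7, 8, 9}  B3 = {6, 8, 9}  B4 = {4, 6, 9}  B5 = {1, 4, 9}  B6 = {1, 2, 9}  B7 = {2, 3, 9}  B8 = {0, 3, 9}
Tree: B1–B2, B2–B3, B3–B4, B4–B5, B5–B6, B6–B7, B7–B8
Each bag holds 3 vertices, so the decomposition has width 2, which upper-bounds the treewidth. Since 9–5–7–8–6–4–1–2–3–0–9 is a cycle in G, G is not acyclic. Forests are exactly the graphs of treewidth ≤ 1, so tw(G) ≥ 2. Hence tw(G) = 2 exactly.

2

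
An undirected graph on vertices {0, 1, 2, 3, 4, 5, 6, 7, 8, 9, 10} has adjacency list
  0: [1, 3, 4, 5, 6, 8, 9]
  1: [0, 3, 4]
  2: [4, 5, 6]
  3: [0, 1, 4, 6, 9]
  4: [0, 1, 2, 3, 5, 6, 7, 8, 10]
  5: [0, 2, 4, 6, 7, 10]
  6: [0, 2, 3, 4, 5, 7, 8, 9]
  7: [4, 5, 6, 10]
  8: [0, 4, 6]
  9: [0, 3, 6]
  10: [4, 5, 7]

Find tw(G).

A width-3 tree decomposition is:
Bags: B1 = {4, 5, 6, 7}  B2 = {0, 4, 5, 6}  B3 = {0, 3, 4, 6}  B4 = {0, 1, 3, 4}  B5 = {4, 5, 7, 10}  B6 = {0, 3, 6, 9}  B7 = {2, 4, 5, 6}  B8 = {0, 4, 6, 8}
Tree: B1–B2, B2–B3, B3–B4, B1–B5, B3–B6, B1–B7, B3–B8
Every bag has size at most 4, so the width is 4 − 1 = 3 and tw(G) ≤ 3. On the other hand G contains the 4-clique {0, 3, 6, 9}. A clique must lie in a single bag of any decomposition, so no decomposition can have width below 3. Combining the bounds, tw(G) = 3.

3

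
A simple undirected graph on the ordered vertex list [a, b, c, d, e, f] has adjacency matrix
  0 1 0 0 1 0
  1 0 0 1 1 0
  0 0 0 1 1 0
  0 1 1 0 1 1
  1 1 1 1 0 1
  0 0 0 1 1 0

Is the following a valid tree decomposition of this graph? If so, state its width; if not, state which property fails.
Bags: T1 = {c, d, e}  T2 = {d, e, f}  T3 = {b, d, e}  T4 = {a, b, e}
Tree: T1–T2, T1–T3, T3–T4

Vertex coverage: the bags together contain {a, b, c, d, e, f}, the full vertex set. Edge coverage: each edge of G has both endpoints in at least one bag. Running intersection: for every vertex, the bags containing it form a connected subtree. All three properties hold, so this is a valid tree decomposition of width max|bag| − 1 = 2, and hence tw(G) ≤ 2.

Yes; width 2.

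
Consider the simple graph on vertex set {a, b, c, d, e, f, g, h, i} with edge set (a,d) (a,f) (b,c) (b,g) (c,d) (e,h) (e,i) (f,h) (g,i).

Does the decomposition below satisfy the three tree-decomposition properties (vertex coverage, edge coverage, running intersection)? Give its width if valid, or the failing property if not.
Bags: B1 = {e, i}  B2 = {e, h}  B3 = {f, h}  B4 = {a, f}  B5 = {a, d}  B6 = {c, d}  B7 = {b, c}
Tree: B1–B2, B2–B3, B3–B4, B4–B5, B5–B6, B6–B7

No — vertex g appears in no bag.

A tree decomposition must satisfy three properties: every vertex lies in some bag; for every edge, both endpoints lie together in some bag; and for every vertex, the bags containing it form a connected subtree. Here vertex g appears in no bag, so the decomposition is invalid.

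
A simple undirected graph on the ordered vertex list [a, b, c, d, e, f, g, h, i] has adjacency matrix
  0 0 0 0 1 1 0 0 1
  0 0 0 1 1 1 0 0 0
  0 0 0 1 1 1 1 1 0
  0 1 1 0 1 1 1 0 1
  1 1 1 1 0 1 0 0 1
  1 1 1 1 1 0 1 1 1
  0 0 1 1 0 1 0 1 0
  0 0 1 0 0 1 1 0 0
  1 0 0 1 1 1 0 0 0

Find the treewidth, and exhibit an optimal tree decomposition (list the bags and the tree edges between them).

The largest bag has 4 vertices, giving width 3; this decomposition certifies tw(G) ≤ 3. On the other hand G contains the 4-clique {c, d, f, g}. A clique must lie in a single bag of any decomposition, so no decomposition can have width below 3. Combining the bounds, tw(G) = 3.

Treewidth 3.
One such decomposition:
Bags: B1 = {b, d, e, f}  B2 = {c, d, e, f}  B3 = {c, d, f, g}  B4 = {d, e, f, i}  B5 = {a, e, f, i}  B6 = {c, f, g, h}
Tree: B1–B2, B2–B3, B1–B4, B4–B5, B3–B6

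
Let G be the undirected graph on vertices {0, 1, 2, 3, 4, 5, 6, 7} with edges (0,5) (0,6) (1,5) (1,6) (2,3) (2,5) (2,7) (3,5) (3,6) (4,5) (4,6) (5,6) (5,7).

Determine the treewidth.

2

A width-2 tree decomposition is:
Bags: B1 = {2, 3, 5}  B2 = {3, 5, 6}  B3 = {4, 5, 6}  B4 = {1, 5, 6}  B5 = {0, 5, 6}  B6 = {2, 5, 7}
Tree: B1–B2, B2–B3, B2–B4, B4–B5, B1–B6
Each bag holds 3 vertices, so the decomposition has width 2, which upper-bounds the treewidth. Conversely, {2, 3, 5} is a clique of size 3, and the vertices of any clique must share a bag in every tree decomposition; so some bag has ≥ 3 vertices and tw(G) ≥ 2. Therefore the treewidth is 2.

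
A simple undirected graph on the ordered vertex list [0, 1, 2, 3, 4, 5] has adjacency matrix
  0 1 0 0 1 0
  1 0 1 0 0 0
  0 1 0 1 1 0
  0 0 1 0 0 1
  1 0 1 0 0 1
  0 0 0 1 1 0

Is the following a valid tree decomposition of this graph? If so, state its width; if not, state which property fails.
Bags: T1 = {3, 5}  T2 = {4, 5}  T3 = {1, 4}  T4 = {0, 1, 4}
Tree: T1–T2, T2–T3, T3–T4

No — vertex 2 appears in no bag.

A tree decomposition must satisfy three properties: every vertex lies in some bag; for every edge, both endpoints lie together in some bag; and for every vertex, the bags containing it form a connected subtree. Here vertex 2 appears in no bag, so the decomposition is invalid.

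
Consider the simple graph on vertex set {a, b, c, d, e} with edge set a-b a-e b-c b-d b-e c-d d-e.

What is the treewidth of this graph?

2

A width-2 tree decomposition is:
Bags: B1 = {b, d, e}  B2 = {a, b, e}  B3 = {b, c, d}
Tree: B1–B2, B1–B3
Every bag has size at most 3, so the width is 3 − 1 = 2 and tw(G) ≤ 2. Conversely, {b, d, e} is a clique of size 3, and the vertices of any clique must share a bag in every tree decomposition; so some bag has ≥ 3 vertices and tw(G) ≥ 2. Hence tw(G) = 2 exactly.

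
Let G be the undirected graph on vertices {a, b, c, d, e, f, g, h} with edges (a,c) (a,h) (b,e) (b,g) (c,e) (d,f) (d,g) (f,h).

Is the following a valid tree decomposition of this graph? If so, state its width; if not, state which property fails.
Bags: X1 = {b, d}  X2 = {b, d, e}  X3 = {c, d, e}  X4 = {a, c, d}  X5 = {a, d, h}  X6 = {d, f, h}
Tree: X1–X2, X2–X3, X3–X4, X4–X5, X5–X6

A tree decomposition must satisfy three properties: every vertex lies in some bag; for every edge, both endpoints lie together in some bag; and for every vertex, the bags containing it form a connected subtree. Here vertex g appears in no bag, so the decomposition is invalid.

No — vertex g appears in no bag.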